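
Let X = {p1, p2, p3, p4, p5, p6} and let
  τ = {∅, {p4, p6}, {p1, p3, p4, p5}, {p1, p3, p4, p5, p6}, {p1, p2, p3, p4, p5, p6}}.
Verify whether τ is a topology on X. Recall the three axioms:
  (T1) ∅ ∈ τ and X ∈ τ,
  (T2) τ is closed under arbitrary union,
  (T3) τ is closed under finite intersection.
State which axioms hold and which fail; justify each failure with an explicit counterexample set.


τ is NOT a topology on X.

Axiom (T1): ∅ ∈ τ? Yes; X ∈ τ? Yes.
Axiom (T2/T3): check pairwise unions and intersections of members of τ.
Counterexample for (T3): {p4, p6} ∩ {p1, p3, p4, p5} = {p4} ∉ τ. Therefore τ is NOT a topology.


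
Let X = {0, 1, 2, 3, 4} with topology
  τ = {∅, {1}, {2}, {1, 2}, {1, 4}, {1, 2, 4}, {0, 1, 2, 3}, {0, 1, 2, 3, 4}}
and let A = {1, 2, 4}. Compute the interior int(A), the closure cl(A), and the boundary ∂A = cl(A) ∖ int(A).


int(A) = {1, 2, 4}, cl(A) = {0, 1, 2, 3, 4}, ∂A = {0, 3}.

Closed sets in (X, τ) are complements of opens:
  closed(X, τ) = {∅, {4}, {0, 3}, {0, 2, 3}, {0, 3, 4}, {0, 1, 3, 4}, {0, 2, 3, 4}, {0, 1, 2, 3, 4}}.
int(A) = ⋃ {U ∈ τ : U ⊆ A}. Opens contained in A: ∅, {1}, {2}, {1, 2}, {1, 4}, {1, 2, 4}.
Taking the union of these: int(A) = {1, 2, 4}.
cl(A) = ⋂ {C closed : A ⊆ C}. Closed sets containing A: {0, 1, 2, 3, 4}.
Intersecting these: cl(A) = {0, 1, 2, 3, 4}.
∂A = cl(A) ∖ int(A) = {0, 1, 2, 3, 4} ∖ {1, 2, 4} = {0, 3}.


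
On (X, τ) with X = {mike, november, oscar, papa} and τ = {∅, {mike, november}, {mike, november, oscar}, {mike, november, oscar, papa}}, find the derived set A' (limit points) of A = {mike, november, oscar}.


A' = {mike, november, oscar, papa}

For each x ∈ X, list the open sets U ∈ τ with x ∈ U, then check whether U ∩ (A ∖ {x}) ≠ ∅ for every such U.
  x = mike: opens ∋ x are {mike, november}, {mike, november, oscar}, {mike, november, oscar, papa}; each meets A ∖ {mike}, so x IS a limit point.
  x = november: opens ∋ x are {mike, november}, {mike, november, oscar}, {mike, november, oscar, papa}; each meets A ∖ {november}, so x IS a limit point.
  x = oscar: opens ∋ x are {mike, november, oscar}, {mike, november, oscar, papa}; each meets A ∖ {oscar}, so x IS a limit point.
  x = papa: opens ∋ x are {mike, november, oscar, papa}; each meets A ∖ {papa}, so x IS a limit point.
Collecting: A' = {mike, november, oscar, papa}.


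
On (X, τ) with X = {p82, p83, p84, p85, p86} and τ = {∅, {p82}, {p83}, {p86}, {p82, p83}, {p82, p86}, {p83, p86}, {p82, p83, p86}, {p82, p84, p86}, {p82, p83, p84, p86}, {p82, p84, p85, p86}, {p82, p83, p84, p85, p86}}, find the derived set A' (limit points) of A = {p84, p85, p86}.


A' = {p84, p85}

For each x ∈ X, list the open sets U ∈ τ with x ∈ U, then check whether U ∩ (A ∖ {x}) ≠ ∅ for every such U.
  x = p82: open {p82} ∋ x has {p82} ∩ (A ∖ {p82}) = ∅, so x is NOT a limit point.
  x = p83: open {p83} ∋ x has {p83} ∩ (A ∖ {p83}) = ∅, so x is NOT a limit point.
  x = p84: opens ∋ x are {p82, p84, p86}, {p82, p83, p84, p86}, {p82, p84, p85, p86}, {p82, p83, p84, p85, p86}; each meets A ∖ {p84}, so x IS a limit point.
  x = p85: opens ∋ x are {p82, p84, p85, p86}, {p82, p83, p84, p85, p86}; each meets A ∖ {p85}, so x IS a limit point.
  x = p86: open {p86} ∋ x has {p86} ∩ (A ∖ {p86}) = ∅, so x is NOT a limit point.
Collecting: A' = {p84, p85}.


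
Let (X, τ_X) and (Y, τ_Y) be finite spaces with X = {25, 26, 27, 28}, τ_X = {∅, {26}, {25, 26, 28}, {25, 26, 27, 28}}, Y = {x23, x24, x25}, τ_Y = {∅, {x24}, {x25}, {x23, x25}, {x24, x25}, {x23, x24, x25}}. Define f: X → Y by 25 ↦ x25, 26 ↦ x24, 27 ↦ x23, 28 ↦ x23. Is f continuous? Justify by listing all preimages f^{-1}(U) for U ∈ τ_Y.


f is NOT continuous.

Compute f^{-1}(U) for each U ∈ τ_Y:
  U = ∅: f^{-1}(U) = ∅ ∈ τ_X ✓.
  U = {x24}: f^{-1}(U) = {26} ∈ τ_X ✓.
  U = {x25}: f^{-1}(U) = {25} ∉ τ_X ✗.
  U = {x23, x25}: f^{-1}(U) = {25, 27, 28} ∉ τ_X ✗.
  U = {x24, x25}: f^{-1}(U) = {25, 26} ∉ τ_X ✗.
  U = {x23, x24, x25}: f^{-1}(U) = {25, 26, 27, 28} ∈ τ_X ✓.
Found U = {x25} with f^{-1}(U) = {25} not in τ_X. Therefore f is NOT continuous.


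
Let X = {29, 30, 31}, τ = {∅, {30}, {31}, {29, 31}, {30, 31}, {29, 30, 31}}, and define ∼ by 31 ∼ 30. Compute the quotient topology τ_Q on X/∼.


X/∼ = {[29], [30=31]}; |τ_Q| = 3.

Equivalence classes: [29], [30=31].
Quotient map π: X → X/∼ sends 29 ↦ [29], 30 ↦ [30=31], 31 ↦ [30=31].
For each subset V ⊆ X/∼, compute π^{-1}(V) ⊆ X and check whether π^{-1}(V) ∈ τ. V is open in τ_Q iff π^{-1}(V) ∈ τ.
  V = {}: π^{-1}(V) = ∅ ∈ τ ✓.
  V = {[29]}: π^{-1}(V) = {29} ∉ τ ✗.
  V = {[30=31]}: π^{-1}(V) = {30, 31} ∈ τ ✓.
  V = {[29], [30=31]}: π^{-1}(V) = {29, 30, 31} ∈ τ ✓.
Open sets in the quotient: τ_Q = {{}, {[30=31]}, {[29], [30=31]}} (3 elements).


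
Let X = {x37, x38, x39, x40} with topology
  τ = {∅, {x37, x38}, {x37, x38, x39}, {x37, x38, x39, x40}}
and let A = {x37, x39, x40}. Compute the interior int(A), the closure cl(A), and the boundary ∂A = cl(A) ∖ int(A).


int(A) = ∅, cl(A) = {x37, x38, x39, x40}, ∂A = {x37, x38, x39, x40}.

Closed sets in (X, τ) are complements of opens:
  closed(X, τ) = {∅, {x40}, {x39, x40}, {x37, x38, x39, x40}}.
int(A) = ⋃ {U ∈ τ : U ⊆ A}. Opens contained in A: ∅.
Taking the union of these: int(A) = ∅.
cl(A) = ⋂ {C closed : A ⊆ C}. Closed sets containing A: {x37, x38, x39, x40}.
Intersecting these: cl(A) = {x37, x38, x39, x40}.
∂A = cl(A) ∖ int(A) = {x37, x38, x39, x40} ∖ ∅ = {x37, x38, x39, x40}.


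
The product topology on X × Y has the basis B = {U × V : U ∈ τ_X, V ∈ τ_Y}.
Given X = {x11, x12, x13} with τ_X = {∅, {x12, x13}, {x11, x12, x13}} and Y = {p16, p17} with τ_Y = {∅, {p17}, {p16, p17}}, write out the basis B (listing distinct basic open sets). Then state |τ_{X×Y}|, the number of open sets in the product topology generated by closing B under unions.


Basis B = {∅ × ∅, {x12, x13} × {p17}, {x11, x12, x13} × {p17}, {x12, x13} × {p16, p17}, {x11, x12, x13} × {p16, p17}}; |τ_{X×Y}| = 6.

Enumerate products U × V with U ∈ τ_X, V ∈ τ_Y (deduplicated):
  ∅ × ∅ = {} (∅)
  {x12, x13} × {p17} = {(x12,p17), (x13,p17)}
  {x11, x12, x13} × {p17} = {(x11,p17), (x12,p17), (x13,p17)}
  {x12, x13} × {p16, p17} = {(x12,p16), (x12,p17), (x13,p16), (x13,p17)}
  {x11, x12, x13} × {p16, p17} = {(x11,p16), (x11,p17), (x12,p16), (x12,p17), (x13,p16), (x13,p17)}
These 5 distinct sets form the basis B.
Close under arbitrary unions to get τ_{X×Y}; counting gives |τ_{X×Y}| = 6.


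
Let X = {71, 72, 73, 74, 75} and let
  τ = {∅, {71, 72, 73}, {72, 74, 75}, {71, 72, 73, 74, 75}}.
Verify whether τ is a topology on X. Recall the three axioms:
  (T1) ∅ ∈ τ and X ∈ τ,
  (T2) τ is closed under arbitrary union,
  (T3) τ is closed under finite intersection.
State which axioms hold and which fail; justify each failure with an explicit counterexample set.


τ is NOT a topology on X.

Axiom (T1): ∅ ∈ τ? Yes; X ∈ τ? Yes.
Axiom (T2/T3): check pairwise unions and intersections of members of τ.
Counterexample for (T3): {71, 72, 73} ∩ {72, 74, 75} = {72} ∉ τ. Therefore τ is NOT a topology.


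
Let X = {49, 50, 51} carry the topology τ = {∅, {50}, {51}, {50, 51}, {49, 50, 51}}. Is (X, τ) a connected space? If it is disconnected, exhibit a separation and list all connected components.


(X, τ) is connected.

Find clopen sets (U ∈ τ with X ∖ U ∈ τ):
  U = ∅, X ∖ U = {49, 50, 51} — both open, so U is clopen.
  U = {49, 50, 51}, X ∖ U = ∅ — both open, so U is clopen.
Only trivial clopens (∅ and X) exist, so (X, τ) is connected.
Compute connected components by grouping points that agree on all clopens:
  component: {49, 50, 51}


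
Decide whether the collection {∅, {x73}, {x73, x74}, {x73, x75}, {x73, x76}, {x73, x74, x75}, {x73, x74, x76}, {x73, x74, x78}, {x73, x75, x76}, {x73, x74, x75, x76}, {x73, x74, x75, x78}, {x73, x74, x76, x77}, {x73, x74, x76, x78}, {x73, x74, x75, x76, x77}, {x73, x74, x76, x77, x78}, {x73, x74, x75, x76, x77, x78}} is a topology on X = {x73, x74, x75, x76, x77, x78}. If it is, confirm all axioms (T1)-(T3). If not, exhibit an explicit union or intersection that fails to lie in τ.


τ is NOT a topology on X.

Axiom (T1): ∅ ∈ τ? Yes; X ∈ τ? Yes.
Axiom (T2/T3): check pairwise unions and intersections of members of τ.
Counterexample for (T2): {x73, x75} ∪ {x73, x74, x76, x78} = {x73, x74, x75, x76, x78} ∉ τ. Therefore τ is NOT a topology.


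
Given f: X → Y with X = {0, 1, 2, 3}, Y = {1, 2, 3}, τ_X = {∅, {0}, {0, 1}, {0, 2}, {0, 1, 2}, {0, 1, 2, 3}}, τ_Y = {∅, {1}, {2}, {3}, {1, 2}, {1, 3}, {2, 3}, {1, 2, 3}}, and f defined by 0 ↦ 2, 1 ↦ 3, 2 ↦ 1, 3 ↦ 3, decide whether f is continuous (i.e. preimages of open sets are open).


f is NOT continuous.

Compute f^{-1}(U) for each U ∈ τ_Y:
  U = ∅: f^{-1}(U) = ∅ ∈ τ_X ✓.
  U = {1}: f^{-1}(U) = {2} ∉ τ_X ✗.
  U = {2}: f^{-1}(U) = {0} ∈ τ_X ✓.
  U = {3}: f^{-1}(U) = {1, 3} ∉ τ_X ✗.
  U = {1, 2}: f^{-1}(U) = {0, 2} ∈ τ_X ✓.
  U = {1, 3}: f^{-1}(U) = {1, 2, 3} ∉ τ_X ✗.
  U = {2, 3}: f^{-1}(U) = {0, 1, 3} ∉ τ_X ✗.
  U = {1, 2, 3}: f^{-1}(U) = {0, 1, 2, 3} ∈ τ_X ✓.
Found U = {1} with f^{-1}(U) = {2} not in τ_X. Therefore f is NOT continuous.


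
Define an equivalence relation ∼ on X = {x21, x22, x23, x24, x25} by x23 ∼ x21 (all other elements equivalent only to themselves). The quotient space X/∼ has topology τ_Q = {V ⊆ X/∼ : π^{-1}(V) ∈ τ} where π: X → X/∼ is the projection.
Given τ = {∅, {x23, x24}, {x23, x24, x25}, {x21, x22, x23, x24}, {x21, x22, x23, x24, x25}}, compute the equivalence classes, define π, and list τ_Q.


X/∼ = {[x21=x23], [x22], [x24], [x25]}; |τ_Q| = 3.

Equivalence classes: [x21=x23], [x22], [x24], [x25].
Quotient map π: X → X/∼ sends x21 ↦ [x21=x23], x22 ↦ [x22], x23 ↦ [x21=x23], x24 ↦ [x24], x25 ↦ [x25].
For each subset V ⊆ X/∼, compute π^{-1}(V) ⊆ X and check whether π^{-1}(V) ∈ τ. V is open in τ_Q iff π^{-1}(V) ∈ τ.
  V = {}: π^{-1}(V) = ∅ ∈ τ ✓.
  V = {[x21=x23]}: π^{-1}(V) = {x21, x23} ∉ τ ✗.
  V = {[x22]}: π^{-1}(V) = {x22} ∉ τ ✗.
  V = {[x21=x23], [x22]}: π^{-1}(V) = {x21, x22, x23} ∉ τ ✗.
  V = {[x24]}: π^{-1}(V) = {x24} ∉ τ ✗.
  V = {[x21=x23], [x24]}: π^{-1}(V) = {x21, x23, x24} ∉ τ ✗.
  V = {[x22], [x24]}: π^{-1}(V) = {x22, x24} ∉ τ ✗.
  V = {[x21=x23], [x22], [x24]}: π^{-1}(V) = {x21, x22, x23, x24} ∈ τ ✓.
  V = {[x25]}: π^{-1}(V) = {x25} ∉ τ ✗.
  V = {[x21=x23], [x25]}: π^{-1}(V) = {x21, x23, x25} ∉ τ ✗.
  V = {[x22], [x25]}: π^{-1}(V) = {x22, x25} ∉ τ ✗.
  V = {[x21=x23], [x22], [x25]}: π^{-1}(V) = {x21, x22, x23, x25} ∉ τ ✗.
  V = {[x24], [x25]}: π^{-1}(V) = {x24, x25} ∉ τ ✗.
  V = {[x21=x23], [x24], [x25]}: π^{-1}(V) = {x21, x23, x24, x25} ∉ τ ✗.
  V = {[x22], [x24], [x25]}: π^{-1}(V) = {x22, x24, x25} ∉ τ ✗.
  V = {[x21=x23], [x22], [x24], [x25]}: π^{-1}(V) = {x21, x22, x23, x24, x25} ∈ τ ✓.
Open sets in the quotient: τ_Q = {{}, {[x21=x23], [x22], [x24]}, {[x21=x23], [x22], [x24], [x25]}} (3 elements).


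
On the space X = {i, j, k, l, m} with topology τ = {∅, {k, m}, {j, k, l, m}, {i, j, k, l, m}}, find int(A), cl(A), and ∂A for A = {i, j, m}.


int(A) = ∅, cl(A) = {i, j, k, l, m}, ∂A = {i, j, k, l, m}.

Closed sets in (X, τ) are complements of opens:
  closed(X, τ) = {∅, {i}, {i, j, l}, {i, j, k, l, m}}.
int(A) = ⋃ {U ∈ τ : U ⊆ A}. Opens contained in A: ∅.
Taking the union of these: int(A) = ∅.
cl(A) = ⋂ {C closed : A ⊆ C}. Closed sets containing A: {i, j, k, l, m}.
Intersecting these: cl(A) = {i, j, k, l, m}.
∂A = cl(A) ∖ int(A) = {i, j, k, l, m} ∖ ∅ = {i, j, k, l, m}.


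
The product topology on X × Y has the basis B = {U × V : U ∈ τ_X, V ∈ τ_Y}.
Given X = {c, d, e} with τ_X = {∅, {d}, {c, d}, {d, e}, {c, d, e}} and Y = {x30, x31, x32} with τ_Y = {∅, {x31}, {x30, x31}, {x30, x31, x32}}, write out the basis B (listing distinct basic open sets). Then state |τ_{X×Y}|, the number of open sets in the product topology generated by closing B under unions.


Basis B = {∅ × ∅, {d} × {x31}, {c, d} × {x31}, {d} × {x30, x31}, {d, e} × {x31}, {c, d, e} × {x31}, {d} × {x30, x31, x32}, {c, d} × {x30, x31}, {d, e} × {x30, x31}, {c, d} × {x30, x31, x32}, {c, d, e} × {x30, x31}, {d, e} × {x30, x31, x32}, {c, d, e} × {x30, x31, x32}}; |τ_{X×Y}| = 30.

Enumerate products U × V with U ∈ τ_X, V ∈ τ_Y (deduplicated):
  ∅ × ∅ = {} (∅)
  {d} × {x31} = {(d,x31)}
  {c, d} × {x31} = {(c,x31), (d,x31)}
  {d} × {x30, x31} = {(d,x30), (d,x31)}
  {d, e} × {x31} = {(d,x31), (e,x31)}
  {c, d, e} × {x31} = {(c,x31), (d,x31), (e,x31)}
  {d} × {x30, x31, x32} = {(d,x30), (d,x31), (d,x32)}
  {c, d} × {x30, x31} = {(c,x30), (c,x31), (d,x30), (d,x31)}
  {d, e} × {x30, x31} = {(d,x30), (d,x31), (e,x30), (e,x31)}
  {c, d} × {x30, x31, x32} = {(c,x30), (c,x31), (c,x32), (d,x30), (d,x31), (d,x32)}
  {c, d, e} × {x30, x31} = {(c,x30), (c,x31), (d,x30), (d,x31), (e,x30), (e,x31)}
  {d, e} × {x30, x31, x32} = {(d,x30), (d,x31), (d,x32), (e,x30), (e,x31), (e,x32)}
  {c, d, e} × {x30, x31, x32} = {(c,x30), (c,x31), (c,x32), (d,x30), (d,x31), (d,x32), (e,x30), (e,x31), (e,x32)}
These 13 distinct sets form the basis B.
Close under arbitrary unions to get τ_{X×Y}; counting gives |τ_{X×Y}| = 30.


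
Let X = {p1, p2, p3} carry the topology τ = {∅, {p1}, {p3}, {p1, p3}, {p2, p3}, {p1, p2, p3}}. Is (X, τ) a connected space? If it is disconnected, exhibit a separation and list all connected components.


(X, τ) is disconnected; components = [{p1}, {p2, p3}].

Find clopen sets (U ∈ τ with X ∖ U ∈ τ):
  U = ∅, X ∖ U = {p1, p2, p3} — both open, so U is clopen.
  U = {p1}, X ∖ U = {p2, p3} — both open, so U is clopen.
  U = {p2, p3}, X ∖ U = {p1} — both open, so U is clopen.
  U = {p1, p2, p3}, X ∖ U = ∅ — both open, so U is clopen.
Nontrivial clopen(s) exist: e.g. {p2, p3}. So (X, τ) is disconnected.
Compute connected components by grouping points that agree on all clopens:
  component: {p1}
  component: {p2, p3}


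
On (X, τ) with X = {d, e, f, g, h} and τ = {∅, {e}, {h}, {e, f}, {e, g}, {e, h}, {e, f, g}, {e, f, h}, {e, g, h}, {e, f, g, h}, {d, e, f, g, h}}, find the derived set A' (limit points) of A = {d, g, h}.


A' = {d}

For each x ∈ X, list the open sets U ∈ τ with x ∈ U, then check whether U ∩ (A ∖ {x}) ≠ ∅ for every such U.
  x = d: opens ∋ x are {d, e, f, g, h}; each meets A ∖ {d}, so x IS a limit point.
  x = e: open {e} ∋ x has {e} ∩ (A ∖ {e}) = ∅, so x is NOT a limit point.
  x = f: open {e, f} ∋ x has {e, f} ∩ (A ∖ {f}) = ∅, so x is NOT a limit point.
  x = g: open {e, g} ∋ x has {e, g} ∩ (A ∖ {g}) = ∅, so x is NOT a limit point.
  x = h: open {h} ∋ x has {h} ∩ (A ∖ {h}) = ∅, so x is NOT a limit point.
Collecting: A' = {d}.


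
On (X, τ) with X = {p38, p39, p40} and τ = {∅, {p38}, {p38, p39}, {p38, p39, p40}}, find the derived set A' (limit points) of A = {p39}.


A' = {p40}

For each x ∈ X, list the open sets U ∈ τ with x ∈ U, then check whether U ∩ (A ∖ {x}) ≠ ∅ for every such U.
  x = p38: open {p38} ∋ x has {p38} ∩ (A ∖ {p38}) = ∅, so x is NOT a limit point.
  x = p39: open {p38, p39} ∋ x has {p38, p39} ∩ (A ∖ {p39}) = ∅, so x is NOT a limit point.
  x = p40: opens ∋ x are {p38, p39, p40}; each meets A ∖ {p40}, so x IS a limit point.
Collecting: A' = {p40}.


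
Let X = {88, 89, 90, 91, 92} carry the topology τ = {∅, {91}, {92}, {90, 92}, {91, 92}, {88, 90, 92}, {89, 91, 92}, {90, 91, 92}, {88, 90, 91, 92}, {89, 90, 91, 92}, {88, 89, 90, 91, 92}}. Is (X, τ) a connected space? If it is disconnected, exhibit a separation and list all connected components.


(X, τ) is connected.

Find clopen sets (U ∈ τ with X ∖ U ∈ τ):
  U = ∅, X ∖ U = {88, 89, 90, 91, 92} — both open, so U is clopen.
  U = {88, 89, 90, 91, 92}, X ∖ U = ∅ — both open, so U is clopen.
Only trivial clopens (∅ and X) exist, so (X, τ) is connected.
Compute connected components by grouping points that agree on all clopens:
  component: {88, 89, 90, 91, 92}


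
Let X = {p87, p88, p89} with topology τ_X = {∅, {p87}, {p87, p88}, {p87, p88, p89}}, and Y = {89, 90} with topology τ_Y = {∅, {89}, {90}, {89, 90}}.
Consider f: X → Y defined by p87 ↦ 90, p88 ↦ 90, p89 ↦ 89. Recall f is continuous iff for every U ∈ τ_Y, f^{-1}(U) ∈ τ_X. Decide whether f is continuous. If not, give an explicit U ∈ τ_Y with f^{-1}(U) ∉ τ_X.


f is NOT continuous.

Compute f^{-1}(U) for each U ∈ τ_Y:
  U = ∅: f^{-1}(U) = ∅ ∈ τ_X ✓.
  U = {89}: f^{-1}(U) = {p89} ∉ τ_X ✗.
  U = {90}: f^{-1}(U) = {p87, p88} ∈ τ_X ✓.
  U = {89, 90}: f^{-1}(U) = {p87, p88, p89} ∈ τ_X ✓.
Found U = {89} with f^{-1}(U) = {p89} not in τ_X. Therefore f is NOT continuous.


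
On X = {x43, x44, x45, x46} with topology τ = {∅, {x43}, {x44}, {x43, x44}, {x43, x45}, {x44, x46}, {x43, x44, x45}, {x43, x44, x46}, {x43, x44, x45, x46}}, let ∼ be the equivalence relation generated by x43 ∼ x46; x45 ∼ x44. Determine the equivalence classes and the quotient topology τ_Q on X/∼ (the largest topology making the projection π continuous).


X/∼ = {[x43=x46], [x44=x45]}; |τ_Q| = 2.

Equivalence classes: [x43=x46], [x44=x45].
Quotient map π: X → X/∼ sends x43 ↦ [x43=x46], x44 ↦ [x44=x45], x45 ↦ [x44=x45], x46 ↦ [x43=x46].
For each subset V ⊆ X/∼, compute π^{-1}(V) ⊆ X and check whether π^{-1}(V) ∈ τ. V is open in τ_Q iff π^{-1}(V) ∈ τ.
  V = {}: π^{-1}(V) = ∅ ∈ τ ✓.
  V = {[x43=x46]}: π^{-1}(V) = {x43, x46} ∉ τ ✗.
  V = {[x44=x45]}: π^{-1}(V) = {x44, x45} ∉ τ ✗.
  V = {[x43=x46], [x44=x45]}: π^{-1}(V) = {x43, x44, x45, x46} ∈ τ ✓.
Open sets in the quotient: τ_Q = {{}, {[x43=x46], [x44=x45]}} (2 elements).


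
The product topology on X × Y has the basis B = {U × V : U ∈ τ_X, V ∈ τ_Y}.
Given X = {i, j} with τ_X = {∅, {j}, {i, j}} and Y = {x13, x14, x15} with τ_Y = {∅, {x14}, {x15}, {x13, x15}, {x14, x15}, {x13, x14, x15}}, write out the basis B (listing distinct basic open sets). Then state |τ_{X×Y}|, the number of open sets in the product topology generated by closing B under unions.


Basis B = {∅ × ∅, {j} × {x14}, {j} × {x15}, {i, j} × {x14}, {i, j} × {x15}, {j} × {x13, x15}, {j} × {x14, x15}, {j} × {x13, x14, x15}, {i, j} × {x13, x15}, {i, j} × {x14, x15}, {i, j} × {x13, x14, x15}}; |τ_{X×Y}| = 18.

Enumerate products U × V with U ∈ τ_X, V ∈ τ_Y (deduplicated):
  ∅ × ∅ = {} (∅)
  {j} × {x14} = {(j,x14)}
  {j} × {x15} = {(j,x15)}
  {i, j} × {x14} = {(i,x14), (j,x14)}
  {i, j} × {x15} = {(i,x15), (j,x15)}
  {j} × {x13, x15} = {(j,x13), (j,x15)}
  {j} × {x14, x15} = {(j,x14), (j,x15)}
  {j} × {x13, x14, x15} = {(j,x13), (j,x14), (j,x15)}
  {i, j} × {x13, x15} = {(i,x13), (i,x15), (j,x13), (j,x15)}
  {i, j} × {x14, x15} = {(i,x14), (i,x15), (j,x14), (j,x15)}
  {i, j} × {x13, x14, x15} = {(i,x13), (i,x14), (i,x15), (j,x13), (j,x14), (j,x15)}
These 11 distinct sets form the basis B.
Close under arbitrary unions to get τ_{X×Y}; counting gives |τ_{X×Y}| = 18.


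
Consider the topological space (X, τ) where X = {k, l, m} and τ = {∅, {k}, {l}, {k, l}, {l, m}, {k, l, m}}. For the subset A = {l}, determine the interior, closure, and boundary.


int(A) = {l}, cl(A) = {l, m}, ∂A = {m}.

Closed sets in (X, τ) are complements of opens:
  closed(X, τ) = {∅, {k}, {m}, {k, m}, {l, m}, {k, l, m}}.
int(A) = ⋃ {U ∈ τ : U ⊆ A}. Opens contained in A: ∅, {l}.
Taking the union of these: int(A) = {l}.
cl(A) = ⋂ {C closed : A ⊆ C}. Closed sets containing A: {l, m}, {k, l, m}.
Intersecting these: cl(A) = {l, m}.
∂A = cl(A) ∖ int(A) = {l, m} ∖ {l} = {m}.


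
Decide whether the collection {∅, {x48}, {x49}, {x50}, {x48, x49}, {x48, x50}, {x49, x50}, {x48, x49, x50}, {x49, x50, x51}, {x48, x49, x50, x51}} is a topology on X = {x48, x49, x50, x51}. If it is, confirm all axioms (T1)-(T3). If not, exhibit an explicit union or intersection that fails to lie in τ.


τ IS a topology on X.

Axiom (T1): ∅ ∈ τ? Yes; X ∈ τ? Yes.
Axiom (T2/T3): check pairwise unions and intersections of members of τ.
All pairwise intersections and unions checked — each lies in τ. Therefore τ satisfies (T1), (T2), (T3): it IS a topology on X.


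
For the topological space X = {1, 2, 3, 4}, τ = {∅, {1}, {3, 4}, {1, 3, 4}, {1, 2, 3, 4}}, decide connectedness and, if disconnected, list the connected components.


(X, τ) is connected.

Find clopen sets (U ∈ τ with X ∖ U ∈ τ):
  U = ∅, X ∖ U = {1, 2, 3, 4} — both open, so U is clopen.
  U = {1, 2, 3, 4}, X ∖ U = ∅ — both open, so U is clopen.
Only trivial clopens (∅ and X) exist, so (X, τ) is connected.
Compute connected components by grouping points that agree on all clopens:
  component: {1, 2, 3, 4}


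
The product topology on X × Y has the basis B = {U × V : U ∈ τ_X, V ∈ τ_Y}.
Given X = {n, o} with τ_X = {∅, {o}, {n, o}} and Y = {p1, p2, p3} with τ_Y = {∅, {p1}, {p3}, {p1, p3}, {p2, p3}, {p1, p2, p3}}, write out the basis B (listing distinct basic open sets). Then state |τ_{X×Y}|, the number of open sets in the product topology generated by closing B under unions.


Basis B = {∅ × ∅, {o} × {p1}, {o} × {p3}, {n, o} × {p1}, {n, o} × {p3}, {o} × {p1, p3}, {o} × {p2, p3}, {o} × {p1, p2, p3}, {n, o} × {p1, p3}, {n, o} × {p2, p3}, {n, o} × {p1, p2, p3}}; |τ_{X×Y}| = 18.

Enumerate products U × V with U ∈ τ_X, V ∈ τ_Y (deduplicated):
  ∅ × ∅ = {} (∅)
  {o} × {p1} = {(o,p1)}
  {o} × {p3} = {(o,p3)}
  {n, o} × {p1} = {(n,p1), (o,p1)}
  {n, o} × {p3} = {(n,p3), (o,p3)}
  {o} × {p1, p3} = {(o,p1), (o,p3)}
  {o} × {p2, p3} = {(o,p2), (o,p3)}
  {o} × {p1, p2, p3} = {(o,p1), (o,p2), (o,p3)}
  {n, o} × {p1, p3} = {(n,p1), (n,p3), (o,p1), (o,p3)}
  {n, o} × {p2, p3} = {(n,p2), (n,p3), (o,p2), (o,p3)}
  {n, o} × {p1, p2, p3} = {(n,p1), (n,p2), (n,p3), (o,p1), (o,p2), (o,p3)}
These 11 distinct sets form the basis B.
Close under arbitrary unions to get τ_{X×Y}; counting gives |τ_{X×Y}| = 18.


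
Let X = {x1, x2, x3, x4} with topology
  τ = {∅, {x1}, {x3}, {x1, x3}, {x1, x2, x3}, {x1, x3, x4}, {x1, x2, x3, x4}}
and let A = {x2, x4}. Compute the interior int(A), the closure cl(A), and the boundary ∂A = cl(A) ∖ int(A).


int(A) = ∅, cl(A) = {x2, x4}, ∂A = {x2, x4}.

Closed sets in (X, τ) are complements of opens:
  closed(X, τ) = {∅, {x2}, {x4}, {x2, x4}, {x1, x2, x4}, {x2, x3, x4}, {x1, x2, x3, x4}}.
int(A) = ⋃ {U ∈ τ : U ⊆ A}. Opens contained in A: ∅.
Taking the union of these: int(A) = ∅.
cl(A) = ⋂ {C closed : A ⊆ C}. Closed sets containing A: {x2, x4}, {x1, x2, x4}, {x2, x3, x4}, {x1, x2, x3, x4}.
Intersecting these: cl(A) = {x2, x4}.
∂A = cl(A) ∖ int(A) = {x2, x4} ∖ ∅ = {x2, x4}.


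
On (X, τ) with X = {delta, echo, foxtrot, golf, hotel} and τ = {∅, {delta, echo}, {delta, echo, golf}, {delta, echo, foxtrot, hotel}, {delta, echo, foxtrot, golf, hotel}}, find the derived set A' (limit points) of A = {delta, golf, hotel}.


A' = {echo, foxtrot, golf, hotel}

For each x ∈ X, list the open sets U ∈ τ with x ∈ U, then check whether U ∩ (A ∖ {x}) ≠ ∅ for every such U.
  x = delta: open {delta, echo} ∋ x has {delta, echo} ∩ (A ∖ {delta}) = ∅, so x is NOT a limit point.
  x = echo: opens ∋ x are {delta, echo}, {delta, echo, golf}, {delta, echo, foxtrot, hotel}, {delta, echo, foxtrot, golf, hotel}; each meets A ∖ {echo}, so x IS a limit point.
  x = foxtrot: opens ∋ x are {delta, echo, foxtrot, hotel}, {delta, echo, foxtrot, golf, hotel}; each meets A ∖ {foxtrot}, so x IS a limit point.
  x = golf: opens ∋ x are {delta, echo, golf}, {delta, echo, foxtrot, golf, hotel}; each meets A ∖ {golf}, so x IS a limit point.
  x = hotel: opens ∋ x are {delta, echo, foxtrot, hotel}, {delta, echo, foxtrot, golf, hotel}; each meets A ∖ {hotel}, so x IS a limit point.
Collecting: A' = {echo, foxtrot, golf, hotel}.


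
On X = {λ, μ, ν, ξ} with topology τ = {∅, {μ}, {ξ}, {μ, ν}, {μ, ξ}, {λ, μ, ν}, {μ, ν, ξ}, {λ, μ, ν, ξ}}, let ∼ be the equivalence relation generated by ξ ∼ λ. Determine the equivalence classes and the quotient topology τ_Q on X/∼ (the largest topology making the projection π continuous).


X/∼ = {[λ=ξ], [μ], [ν]}; |τ_Q| = 4.

Equivalence classes: [λ=ξ], [μ], [ν].
Quotient map π: X → X/∼ sends λ ↦ [λ=ξ], μ ↦ [μ], ν ↦ [ν], ξ ↦ [λ=ξ].
For each subset V ⊆ X/∼, compute π^{-1}(V) ⊆ X and check whether π^{-1}(V) ∈ τ. V is open in τ_Q iff π^{-1}(V) ∈ τ.
  V = {}: π^{-1}(V) = ∅ ∈ τ ✓.
  V = {[λ=ξ]}: π^{-1}(V) = {λ, ξ} ∉ τ ✗.
  V = {[μ]}: π^{-1}(V) = {μ} ∈ τ ✓.
  V = {[λ=ξ], [μ]}: π^{-1}(V) = {λ, μ, ξ} ∉ τ ✗.
  V = {[ν]}: π^{-1}(V) = {ν} ∉ τ ✗.
  V = {[λ=ξ], [ν]}: π^{-1}(V) = {λ, ν, ξ} ∉ τ ✗.
  V = {[μ], [ν]}: π^{-1}(V) = {μ, ν} ∈ τ ✓.
  V = {[λ=ξ], [μ], [ν]}: π^{-1}(V) = {λ, μ, ν, ξ} ∈ τ ✓.
Open sets in the quotient: τ_Q = {{}, {[μ]}, {[μ], [ν]}, {[λ=ξ], [μ], [ν]}} (4 elements).


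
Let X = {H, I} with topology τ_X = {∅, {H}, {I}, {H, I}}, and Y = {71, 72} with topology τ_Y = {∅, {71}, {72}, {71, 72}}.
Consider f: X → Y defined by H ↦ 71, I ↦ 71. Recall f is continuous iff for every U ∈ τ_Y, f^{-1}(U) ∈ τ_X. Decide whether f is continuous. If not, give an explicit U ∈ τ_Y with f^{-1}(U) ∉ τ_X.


f IS continuous.

Compute f^{-1}(U) for each U ∈ τ_Y:
  U = ∅: f^{-1}(U) = ∅ ∈ τ_X ✓.
  U = {71}: f^{-1}(U) = {H, I} ∈ τ_X ✓.
  U = {72}: f^{-1}(U) = ∅ ∈ τ_X ✓.
  U = {71, 72}: f^{-1}(U) = {H, I} ∈ τ_X ✓.
Every preimage lies in τ_X, so f IS continuous.


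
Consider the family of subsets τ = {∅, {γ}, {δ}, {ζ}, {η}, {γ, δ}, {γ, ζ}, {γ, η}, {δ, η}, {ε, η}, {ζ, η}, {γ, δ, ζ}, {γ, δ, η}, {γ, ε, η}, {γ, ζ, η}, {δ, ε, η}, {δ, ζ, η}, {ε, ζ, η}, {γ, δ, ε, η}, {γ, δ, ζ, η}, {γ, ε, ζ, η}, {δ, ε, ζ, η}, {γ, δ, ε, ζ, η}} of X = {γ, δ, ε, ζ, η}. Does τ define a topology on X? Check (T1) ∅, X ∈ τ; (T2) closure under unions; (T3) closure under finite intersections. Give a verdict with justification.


τ is NOT a topology on X.

Axiom (T1): ∅ ∈ τ? Yes; X ∈ τ? Yes.
Axiom (T2/T3): check pairwise unions and intersections of members of τ.
Counterexample for (T2): {δ} ∪ {ζ} = {δ, ζ} ∉ τ. Therefore τ is NOT a topology.


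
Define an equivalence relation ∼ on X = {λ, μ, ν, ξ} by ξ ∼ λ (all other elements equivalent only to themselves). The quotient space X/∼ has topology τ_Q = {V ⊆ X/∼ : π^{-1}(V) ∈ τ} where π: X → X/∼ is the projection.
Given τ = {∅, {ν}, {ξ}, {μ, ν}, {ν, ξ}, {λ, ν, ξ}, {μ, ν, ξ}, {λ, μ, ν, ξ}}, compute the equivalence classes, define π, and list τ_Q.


X/∼ = {[λ=ξ], [μ], [ν]}; |τ_Q| = 5.

Equivalence classes: [λ=ξ], [μ], [ν].
Quotient map π: X → X/∼ sends λ ↦ [λ=ξ], μ ↦ [μ], ν ↦ [ν], ξ ↦ [λ=ξ].
For each subset V ⊆ X/∼, compute π^{-1}(V) ⊆ X and check whether π^{-1}(V) ∈ τ. V is open in τ_Q iff π^{-1}(V) ∈ τ.
  V = {}: π^{-1}(V) = ∅ ∈ τ ✓.
  V = {[λ=ξ]}: π^{-1}(V) = {λ, ξ} ∉ τ ✗.
  V = {[μ]}: π^{-1}(V) = {μ} ∉ τ ✗.
  V = {[λ=ξ], [μ]}: π^{-1}(V) = {λ, μ, ξ} ∉ τ ✗.
  V = {[ν]}: π^{-1}(V) = {ν} ∈ τ ✓.
  V = {[λ=ξ], [ν]}: π^{-1}(V) = {λ, ν, ξ} ∈ τ ✓.
  V = {[μ], [ν]}: π^{-1}(V) = {μ, ν} ∈ τ ✓.
  V = {[λ=ξ], [μ], [ν]}: π^{-1}(V) = {λ, μ, ν, ξ} ∈ τ ✓.
Open sets in the quotient: τ_Q = {{}, {[ν]}, {[λ=ξ], [ν]}, {[μ], [ν]}, {[λ=ξ], [μ], [ν]}} (5 elements).


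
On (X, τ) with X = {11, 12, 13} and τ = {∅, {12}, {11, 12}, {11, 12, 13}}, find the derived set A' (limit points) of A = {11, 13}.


A' = {13}

For each x ∈ X, list the open sets U ∈ τ with x ∈ U, then check whether U ∩ (A ∖ {x}) ≠ ∅ for every such U.
  x = 11: open {11, 12} ∋ x has {11, 12} ∩ (A ∖ {11}) = ∅, so x is NOT a limit point.
  x = 12: open {12} ∋ x has {12} ∩ (A ∖ {12}) = ∅, so x is NOT a limit point.
  x = 13: opens ∋ x are {11, 12, 13}; each meets A ∖ {13}, so x IS a limit point.
Collecting: A' = {13}.


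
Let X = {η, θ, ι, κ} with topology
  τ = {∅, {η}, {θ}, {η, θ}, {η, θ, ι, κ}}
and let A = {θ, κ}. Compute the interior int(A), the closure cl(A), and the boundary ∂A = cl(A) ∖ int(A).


int(A) = {θ}, cl(A) = {θ, ι, κ}, ∂A = {ι, κ}.

Closed sets in (X, τ) are complements of opens:
  closed(X, τ) = {∅, {ι, κ}, {η, ι, κ}, {θ, ι, κ}, {η, θ, ι, κ}}.
int(A) = ⋃ {U ∈ τ : U ⊆ A}. Opens contained in A: ∅, {θ}.
Taking the union of these: int(A) = {θ}.
cl(A) = ⋂ {C closed : A ⊆ C}. Closed sets containing A: {θ, ι, κ}, {η, θ, ι, κ}.
Intersecting these: cl(A) = {θ, ι, κ}.
∂A = cl(A) ∖ int(A) = {θ, ι, κ} ∖ {θ} = {ι, κ}.


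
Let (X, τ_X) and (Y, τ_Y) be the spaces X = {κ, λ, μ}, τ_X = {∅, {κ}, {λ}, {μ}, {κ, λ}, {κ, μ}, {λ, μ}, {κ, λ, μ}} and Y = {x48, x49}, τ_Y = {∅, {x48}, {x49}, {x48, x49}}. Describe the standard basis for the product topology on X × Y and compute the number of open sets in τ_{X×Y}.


Basis B = {∅ × ∅, {κ} × {x48}, {κ} × {x49}, {λ} × {x48}, {λ} × {x49}, {μ} × {x48}, {μ} × {x49}, {κ} × {x48, x49}, {κ, λ} × {x48}, {κ, μ} × {x48}, {κ, λ} × {x49}, {κ, μ} × {x49}, {λ} × {x48, x49}, {λ, μ} × {x48}, {λ, μ} × {x49}, {μ} × {x48, x49}, {κ, λ, μ} × {x48}, {κ, λ, μ} × {x49}, {κ, λ} × {x48, x49}, {κ, μ} × {x48, x49}, {λ, μ} × {x48, x49}, {κ, λ, μ} × {x48, x49}}; |τ_{X×Y}| = 64.

Enumerate products U × V with U ∈ τ_X, V ∈ τ_Y (deduplicated):
  ∅ × ∅ = {} (∅)
  {κ} × {x48} = {(κ,x48)}
  {κ} × {x49} = {(κ,x49)}
  {λ} × {x48} = {(λ,x48)}
  {λ} × {x49} = {(λ,x49)}
  {μ} × {x48} = {(μ,x48)}
  {μ} × {x49} = {(μ,x49)}
  {κ} × {x48, x49} = {(κ,x48), (κ,x49)}
  {κ, λ} × {x48} = {(κ,x48), (λ,x48)}
  {κ, μ} × {x48} = {(κ,x48), (μ,x48)}
  {κ, λ} × {x49} = {(κ,x49), (λ,x49)}
  {κ, μ} × {x49} = {(κ,x49), (μ,x49)}
  {λ} × {x48, x49} = {(λ,x48), (λ,x49)}
  {λ, μ} × {x48} = {(λ,x48), (μ,x48)}
  {λ, μ} × {x49} = {(λ,x49), (μ,x49)}
  {μ} × {x48, x49} = {(μ,x48), (μ,x49)}
  {κ, λ, μ} × {x48} = {(κ,x48), (λ,x48), (μ,x48)}
  {κ, λ, μ} × {x49} = {(κ,x49), (λ,x49), (μ,x49)}
  {κ, λ} × {x48, x49} = {(κ,x48), (κ,x49), (λ,x48), (λ,x49)}
  {κ, μ} × {x48, x49} = {(κ,x48), (κ,x49), (μ,x48), (μ,x49)}
  {λ, μ} × {x48, x49} = {(λ,x48), (λ,x49), (μ,x48), (μ,x49)}
  {κ, λ, μ} × {x48, x49} = {(κ,x48), (κ,x49), (λ,x48), (λ,x49), (μ,x48), (μ,x49)}
These 22 distinct sets form the basis B.
Close under arbitrary unions to get τ_{X×Y}; counting gives |τ_{X×Y}| = 64.


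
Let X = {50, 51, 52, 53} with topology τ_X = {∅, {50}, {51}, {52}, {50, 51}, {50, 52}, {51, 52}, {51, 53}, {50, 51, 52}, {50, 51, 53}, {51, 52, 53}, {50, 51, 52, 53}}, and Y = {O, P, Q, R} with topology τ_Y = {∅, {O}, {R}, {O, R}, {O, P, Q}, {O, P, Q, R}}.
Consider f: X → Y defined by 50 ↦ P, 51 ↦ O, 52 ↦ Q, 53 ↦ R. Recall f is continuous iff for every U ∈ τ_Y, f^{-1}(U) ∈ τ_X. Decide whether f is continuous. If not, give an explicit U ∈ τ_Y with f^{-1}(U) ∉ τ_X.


f is NOT continuous.

Compute f^{-1}(U) for each U ∈ τ_Y:
  U = ∅: f^{-1}(U) = ∅ ∈ τ_X ✓.
  U = {O}: f^{-1}(U) = {51} ∈ τ_X ✓.
  U = {R}: f^{-1}(U) = {53} ∉ τ_X ✗.
  U = {O, R}: f^{-1}(U) = {51, 53} ∈ τ_X ✓.
  U = {O, P, Q}: f^{-1}(U) = {50, 51, 52} ∈ τ_X ✓.
  U = {O, P, Q, R}: f^{-1}(U) = {50, 51, 52, 53} ∈ τ_X ✓.
Found U = {R} with f^{-1}(U) = {53} not in τ_X. Therefore f is NOT continuous.


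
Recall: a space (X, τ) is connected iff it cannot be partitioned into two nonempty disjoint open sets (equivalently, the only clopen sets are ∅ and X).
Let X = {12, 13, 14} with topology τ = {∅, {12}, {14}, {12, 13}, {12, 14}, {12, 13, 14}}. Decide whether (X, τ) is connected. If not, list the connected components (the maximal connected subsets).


(X, τ) is disconnected; components = [{14}, {12, 13}].

Find clopen sets (U ∈ τ with X ∖ U ∈ τ):
  U = ∅, X ∖ U = {12, 13, 14} — both open, so U is clopen.
  U = {14}, X ∖ U = {12, 13} — both open, so U is clopen.
  U = {12, 13}, X ∖ U = {14} — both open, so U is clopen.
  U = {12, 13, 14}, X ∖ U = ∅ — both open, so U is clopen.
Nontrivial clopen(s) exist: e.g. {14}. So (X, τ) is disconnected.
Compute connected components by grouping points that agree on all clopens:
  component: {14}
  component: {12, 13}


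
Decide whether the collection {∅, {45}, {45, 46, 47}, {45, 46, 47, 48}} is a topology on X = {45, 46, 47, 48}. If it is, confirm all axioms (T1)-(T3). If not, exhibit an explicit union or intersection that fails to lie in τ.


τ IS a topology on X.

Axiom (T1): ∅ ∈ τ? Yes; X ∈ τ? Yes.
Axiom (T2/T3): check pairwise unions and intersections of members of τ.
All pairwise intersections and unions checked — each lies in τ. Therefore τ satisfies (T1), (T2), (T3): it IS a topology on X.


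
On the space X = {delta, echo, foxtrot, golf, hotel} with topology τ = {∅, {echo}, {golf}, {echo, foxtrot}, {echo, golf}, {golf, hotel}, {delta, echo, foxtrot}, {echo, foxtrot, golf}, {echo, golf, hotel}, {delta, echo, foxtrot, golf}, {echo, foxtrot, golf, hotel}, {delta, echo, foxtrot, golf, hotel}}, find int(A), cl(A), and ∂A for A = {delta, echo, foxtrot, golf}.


int(A) = {delta, echo, foxtrot, golf}, cl(A) = {delta, echo, foxtrot, golf, hotel}, ∂A = {hotel}.

Closed sets in (X, τ) are complements of opens:
  closed(X, τ) = {∅, {delta}, {hotel}, {delta, foxtrot}, {delta, hotel}, {golf, hotel}, {delta, echo, foxtrot}, {delta, foxtrot, hotel}, {delta, golf, hotel}, {delta, echo, foxtrot, hotel}, {delta, foxtrot, golf, hotel}, {delta, echo, foxtrot, golf, hotel}}.
int(A) = ⋃ {U ∈ τ : U ⊆ A}. Opens contained in A: ∅, {echo}, {golf}, {echo, foxtrot}, {echo, golf}, {delta, echo, foxtrot}, {echo, foxtrot, golf}, {delta, echo, foxtrot, golf}.
Taking the union of these: int(A) = {delta, echo, foxtrot, golf}.
cl(A) = ⋂ {C closed : A ⊆ C}. Closed sets containing A: {delta, echo, foxtrot, golf, hotel}.
Intersecting these: cl(A) = {delta, echo, foxtrot, golf, hotel}.
∂A = cl(A) ∖ int(A) = {delta, echo, foxtrot, golf, hotel} ∖ {delta, echo, foxtrot, golf} = {hotel}.


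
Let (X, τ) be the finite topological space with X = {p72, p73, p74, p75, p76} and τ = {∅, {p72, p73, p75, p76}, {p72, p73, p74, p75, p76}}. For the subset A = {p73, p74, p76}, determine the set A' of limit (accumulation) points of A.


A' = {p72, p73, p74, p75, p76}

For each x ∈ X, list the open sets U ∈ τ with x ∈ U, then check whether U ∩ (A ∖ {x}) ≠ ∅ for every such U.
  x = p72: opens ∋ x are {p72, p73, p75, p76}, {p72, p73, p74, p75, p76}; each meets A ∖ {p72}, so x IS a limit point.
  x = p73: opens ∋ x are {p72, p73, p75, p76}, {p72, p73, p74, p75, p76}; each meets A ∖ {p73}, so x IS a limit point.
  x = p74: opens ∋ x are {p72, p73, p74, p75, p76}; each meets A ∖ {p74}, so x IS a limit point.
  x = p75: opens ∋ x are {p72, p73, p75, p76}, {p72, p73, p74, p75, p76}; each meets A ∖ {p75}, so x IS a limit point.
  x = p76: opens ∋ x are {p72, p73, p75, p76}, {p72, p73, p74, p75, p76}; each meets A ∖ {p76}, so x IS a limit point.
Collecting: A' = {p72, p73, p74, p75, p76}.


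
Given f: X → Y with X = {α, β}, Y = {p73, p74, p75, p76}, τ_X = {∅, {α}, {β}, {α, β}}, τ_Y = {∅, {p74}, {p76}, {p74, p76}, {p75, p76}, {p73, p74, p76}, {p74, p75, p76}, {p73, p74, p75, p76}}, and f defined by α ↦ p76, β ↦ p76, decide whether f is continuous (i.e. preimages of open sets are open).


f IS continuous.

Compute f^{-1}(U) for each U ∈ τ_Y:
  U = ∅: f^{-1}(U) = ∅ ∈ τ_X ✓.
  U = {p74}: f^{-1}(U) = ∅ ∈ τ_X ✓.
  U = {p76}: f^{-1}(U) = {α, β} ∈ τ_X ✓.
  U = {p74, p76}: f^{-1}(U) = {α, β} ∈ τ_X ✓.
  U = {p75, p76}: f^{-1}(U) = {α, β} ∈ τ_X ✓.
  U = {p73, p74, p76}: f^{-1}(U) = {α, β} ∈ τ_X ✓.
  U = {p74, p75, p76}: f^{-1}(U) = {α, β} ∈ τ_X ✓.
  U = {p73, p74, p75, p76}: f^{-1}(U) = {α, β} ∈ τ_X ✓.
Every preimage lies in τ_X, so f IS continuous.


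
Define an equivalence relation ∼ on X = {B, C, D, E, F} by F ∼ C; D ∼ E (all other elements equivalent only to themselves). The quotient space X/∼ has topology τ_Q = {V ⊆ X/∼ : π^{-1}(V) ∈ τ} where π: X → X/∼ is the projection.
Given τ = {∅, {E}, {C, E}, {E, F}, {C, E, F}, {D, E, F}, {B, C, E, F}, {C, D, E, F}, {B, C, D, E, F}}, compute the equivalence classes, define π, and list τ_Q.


X/∼ = {[B], [C=F], [D=E]}; |τ_Q| = 3.

Equivalence classes: [B], [C=F], [D=E].
Quotient map π: X → X/∼ sends B ↦ [B], C ↦ [C=F], D ↦ [D=E], E ↦ [D=E], F ↦ [C=F].
For each subset V ⊆ X/∼, compute π^{-1}(V) ⊆ X and check whether π^{-1}(V) ∈ τ. V is open in τ_Q iff π^{-1}(V) ∈ τ.
  V = {}: π^{-1}(V) = ∅ ∈ τ ✓.
  V = {[B]}: π^{-1}(V) = {B} ∉ τ ✗.
  V = {[C=F]}: π^{-1}(V) = {C, F} ∉ τ ✗.
  V = {[B], [C=F]}: π^{-1}(V) = {B, C, F} ∉ τ ✗.
  V = {[D=E]}: π^{-1}(V) = {D, E} ∉ τ ✗.
  V = {[B], [D=E]}: π^{-1}(V) = {B, D, E} ∉ τ ✗.
  V = {[C=F], [D=E]}: π^{-1}(V) = {C, D, E, F} ∈ τ ✓.
  V = {[B], [C=F], [D=E]}: π^{-1}(V) = {B, C, D, E, F} ∈ τ ✓.
Open sets in the quotient: τ_Q = {{}, {[C=F], [D=E]}, {[B], [C=F], [D=E]}} (3 elements).


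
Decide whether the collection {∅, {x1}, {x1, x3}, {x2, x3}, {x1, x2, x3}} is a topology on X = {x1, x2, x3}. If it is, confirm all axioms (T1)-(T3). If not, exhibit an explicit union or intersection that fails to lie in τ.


τ is NOT a topology on X.

Axiom (T1): ∅ ∈ τ? Yes; X ∈ τ? Yes.
Axiom (T2/T3): check pairwise unions and intersections of members of τ.
Counterexample for (T3): {x1, x3} ∩ {x2, x3} = {x3} ∉ τ. Therefore τ is NOT a topology.


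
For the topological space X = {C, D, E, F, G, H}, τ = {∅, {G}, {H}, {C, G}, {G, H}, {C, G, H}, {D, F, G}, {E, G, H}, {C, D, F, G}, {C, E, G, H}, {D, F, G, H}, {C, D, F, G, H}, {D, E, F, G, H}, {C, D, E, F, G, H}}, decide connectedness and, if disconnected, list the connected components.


(X, τ) is connected.

Find clopen sets (U ∈ τ with X ∖ U ∈ τ):
  U = ∅, X ∖ U = {C, D, E, F, G, H} — both open, so U is clopen.
  U = {C, D, E, F, G, H}, X ∖ U = ∅ — both open, so U is clopen.
Only trivial clopens (∅ and X) exist, so (X, τ) is connected.
Compute connected components by grouping points that agree on all clopens:
  component: {C, D, E, F, G, H}


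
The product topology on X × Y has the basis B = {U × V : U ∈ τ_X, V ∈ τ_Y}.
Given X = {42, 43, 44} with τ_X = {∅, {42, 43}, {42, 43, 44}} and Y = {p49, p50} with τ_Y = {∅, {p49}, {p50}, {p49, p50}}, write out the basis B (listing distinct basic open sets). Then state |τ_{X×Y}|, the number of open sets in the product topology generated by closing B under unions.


Basis B = {∅ × ∅, {42, 43} × {p49}, {42, 43} × {p50}, {42, 43, 44} × {p49}, {42, 43, 44} × {p50}, {42, 43} × {p49, p50}, {42, 43, 44} × {p49, p50}}; |τ_{X×Y}| = 9.

Enumerate products U × V with U ∈ τ_X, V ∈ τ_Y (deduplicated):
  ∅ × ∅ = {} (∅)
  {42, 43} × {p49} = {(42,p49), (43,p49)}
  {42, 43} × {p50} = {(42,p50), (43,p50)}
  {42, 43, 44} × {p49} = {(42,p49), (43,p49), (44,p49)}
  {42, 43, 44} × {p50} = {(42,p50), (43,p50), (44,p50)}
  {42, 43} × {p49, p50} = {(42,p49), (42,p50), (43,p49), (43,p50)}
  {42, 43, 44} × {p49, p50} = {(42,p49), (42,p50), (43,p49), (43,p50), (44,p49), (44,p50)}
These 7 distinct sets form the basis B.
Close under arbitrary unions to get τ_{X×Y}; counting gives |τ_{X×Y}| = 9.
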